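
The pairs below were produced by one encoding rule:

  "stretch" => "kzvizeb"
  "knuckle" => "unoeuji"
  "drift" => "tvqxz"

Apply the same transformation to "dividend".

s(18)→k(10) and t(19)→z(25) fit y≡15x+0 (mod 26); the inverse of 15 mod 26 is 7. Each letter's alphabet position (a=0..z=25) is mapped through 15·x+0 mod 26 — an affine cipher.
Applying it to dividend: d(3)→15·3+0≡19=t; i(8)→15·8+0≡16=q; v(21)→15·21+0≡3=d; i(8)→15·8+0≡16=q; d(3)→15·3+0≡19=t; e(4)→15·4+0≡8=i; n(13)→15·13+0≡13=n; d(3)→15·3+0≡19=t (all mod 26).

tqdqtint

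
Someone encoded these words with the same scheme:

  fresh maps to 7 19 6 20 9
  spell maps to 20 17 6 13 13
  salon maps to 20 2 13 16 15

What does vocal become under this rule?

f is letter #6 and maps to 7: an offset of 1. Each letter is replaced by its alphabet position (a=1..z=26) + 1.
Applying it to vocal: v=22→23, o=15→16, c=3→4, a=1→2, l=12→13.

23 16 4 2 13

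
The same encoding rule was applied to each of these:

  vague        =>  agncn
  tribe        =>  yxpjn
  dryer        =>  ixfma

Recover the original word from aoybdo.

virtue

In vague: v→a is +5, a→g is +6, g→n is +7, u→c is +8 — the shift increases by 1 each position. Letter i (0-indexed) is shifted by i+5, so successive shifts are 5, 6, 7, ….
Undoing it on aoybdo: a−5=v, o−6=i, y−7=r, b−8=t, d−9=u, o−10=e.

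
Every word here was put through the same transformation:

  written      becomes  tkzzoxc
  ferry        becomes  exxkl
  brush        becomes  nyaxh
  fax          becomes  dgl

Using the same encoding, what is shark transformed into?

The word is reversed, then every letter is shifted forward by 6.
For shark: reverse → krahs; then shift: k+6=q, r+6=x, a+6=g, h+6=n, s+6=y.

qxgny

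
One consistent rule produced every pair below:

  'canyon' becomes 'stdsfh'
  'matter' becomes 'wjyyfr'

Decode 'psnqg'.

blink

The output letters match the input read backwards, each shifted +5: canyon reversed is noynac. The word is reversed, then every letter is shifted forward by 5.
Decoding psnqg: shift back: p−5=k, s−5=n, n−5=i, q−5=l, g−5=b → knilb; then reverse → blink.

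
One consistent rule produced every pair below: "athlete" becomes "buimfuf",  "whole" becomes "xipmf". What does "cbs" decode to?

bar

Every letter moves 1 place later in the alphabet, wrapping around z→a.
Undoing it on cbs: c−1=b, b−1=a, s−1=r.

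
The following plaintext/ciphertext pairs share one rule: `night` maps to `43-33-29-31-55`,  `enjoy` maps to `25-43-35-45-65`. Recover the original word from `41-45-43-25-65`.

money

n(#14)→43 and i(#9)→33: differences scale by 2, so n = 2·pos + 15. With a=1..z=26, the number is 2·pos + 15.
Decoding 41-45-43-25-65: 41→(41−15)÷2=13=m, 45→(45−15)÷2=15=o, 43→(43−15)÷2=14=n, 25→(25−15)÷2=5=e, 65→(65−15)÷2=25=y.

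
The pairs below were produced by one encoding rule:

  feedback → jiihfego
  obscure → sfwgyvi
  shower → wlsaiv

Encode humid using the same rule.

lyqmh

This is a Caesar cipher with shift 4.
Applying it to humid: h+4=l, u+4=y, m+4=q, i+4=m, d+4=h.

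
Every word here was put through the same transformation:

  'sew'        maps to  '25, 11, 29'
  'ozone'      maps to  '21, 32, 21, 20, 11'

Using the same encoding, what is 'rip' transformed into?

24, 15, 22

Each letter is replaced by its alphabet position (a=1..z=26) + 6.
On rip: r=18→24, i=9→15, p=16→22.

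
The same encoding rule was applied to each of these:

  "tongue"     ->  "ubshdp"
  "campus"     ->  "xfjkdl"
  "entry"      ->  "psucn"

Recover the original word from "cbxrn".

rocky

t(19)→u(20) and o(14)→b(1) fit y≡9x+5 (mod 26); the inverse of 9 mod 26 is 3. This is an affine cipher: with a=0,…,z=25, each position x becomes (9x+5) mod 26.
Decoding cbxrn: c(2)→3·(2−5)≡17=r; b(1)→3·(1−5)≡14=o; x(23)→3·(23−5)≡2=c; r(17)→3·(17−5)≡10=k; n(13)→3·(13−5)≡24=y (all mod 26).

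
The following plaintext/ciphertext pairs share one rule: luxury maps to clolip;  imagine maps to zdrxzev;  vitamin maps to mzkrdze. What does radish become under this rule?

Compare letters: l→c is +17, u→l is +17, x→o is +17 — a constant shift. It's a constant shift of +17 (ROT17).
For radish: r+17=i, a+17=r, d+17=u, i+17=z, s+17=j, h+17=y.

iruzjy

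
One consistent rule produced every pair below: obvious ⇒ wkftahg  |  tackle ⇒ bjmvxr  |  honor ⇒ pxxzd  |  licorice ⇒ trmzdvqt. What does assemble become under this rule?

In obvious: o→w is +8, b→k is +9, v→f is +10, i→t is +11 — the shift increases by 1 each position. Letter i (0-indexed) is shifted by i+8, so successive shifts are 8, 9, 10, ….
For assemble: a+8=i, s+9=b, s+10=c, e+11=p, m+12=y, b+13=o, l+14=z, e+15=t.

ibcpyozt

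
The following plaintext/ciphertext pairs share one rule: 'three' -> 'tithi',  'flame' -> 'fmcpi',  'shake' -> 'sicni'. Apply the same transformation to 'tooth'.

In three: t→t is +0, h→i is +1, r→t is +2, e→h is +3 — the shift increases by 1 each position. Letter i (0-indexed) is shifted by i+0, so successive shifts are 0, 1, 2, ….
For tooth: t+0=t, o+1=p, o+2=q, t+3=w, h+4=l.

tpqwl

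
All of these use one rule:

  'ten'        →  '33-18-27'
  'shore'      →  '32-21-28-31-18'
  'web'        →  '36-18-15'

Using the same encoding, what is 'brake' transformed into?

The number is (letter's place in the alphabet, a=1) + 13.
On brake: b=2→15, r=18→31, a=1→14, k=11→24, e=5→18.

15-31-14-24-18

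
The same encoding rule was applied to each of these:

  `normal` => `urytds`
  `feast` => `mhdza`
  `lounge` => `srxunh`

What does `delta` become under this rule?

The shift depends on letter class: consonant n→u is +7, but vowel o→r is +3. Two shifts are in play — +3 for a/e/i/o/u, +7 for every other letter.
On delta: d(cons)+7=k, e(vowel)+3=h, l(cons)+7=s, t(cons)+7=a, a(vowel)+3=d.

khsad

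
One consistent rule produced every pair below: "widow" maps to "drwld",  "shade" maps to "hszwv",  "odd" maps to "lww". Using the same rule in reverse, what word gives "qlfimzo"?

journal

Each pair mirrors across the alphabet (w↔d, i↔r, d↔w): positions sum to 25. This is the alphabet-reversal cipher (Atbash): a becomes z, b becomes y, etc.
Reversing it on qlfimzo: q↔j, l↔o, f↔u, i↔r, m↔n, z↔a, o↔l.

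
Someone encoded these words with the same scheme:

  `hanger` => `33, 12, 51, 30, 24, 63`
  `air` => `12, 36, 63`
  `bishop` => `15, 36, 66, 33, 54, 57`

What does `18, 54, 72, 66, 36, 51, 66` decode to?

h(#8)→33 and a(#1)→12: differences scale by 3, so n = 3·pos + 9. Each letter becomes 3×(its alphabet position, a=1..z=26) + 9.
Undoing it on 18, 54, 72, 66, 36, 51, 66: 18→(18−9)÷3=3=c, 54→(54−9)÷3=15=o, 72→(72−9)÷3=21=u, 66→(66−9)÷3=19=s, 36→(36−9)÷3=9=i, 51→(51−9)÷3=14=n, 66→(66−9)÷3=19=s.

cousins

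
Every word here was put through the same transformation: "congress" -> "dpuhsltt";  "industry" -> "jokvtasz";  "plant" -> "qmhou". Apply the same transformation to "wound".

Shifts by position in congress: pos 0: c→d (+1), pos 1: o→p (+1), pos 2: n→u (+7), pos 3: g→h (+1), pos 4: r→s (+1), pos 5: e→l (+7) — repeating every 3. The shifts repeat in a cycle of length 3: positions 0,1,… shift by +1, +1, +7, then the pattern repeats.
On wound: w+1=x, o+1=p, u+7=b, n+1=o, d+1=e.

xpboe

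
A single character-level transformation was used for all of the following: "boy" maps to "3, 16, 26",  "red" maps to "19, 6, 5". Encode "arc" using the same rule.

b is letter #2 and maps to 3: an offset of 1. Letters become their 1-based position plus 1 (so a→2, b→3, …).
On arc: a=1→2, r=18→19, c=3→4.

2, 19, 4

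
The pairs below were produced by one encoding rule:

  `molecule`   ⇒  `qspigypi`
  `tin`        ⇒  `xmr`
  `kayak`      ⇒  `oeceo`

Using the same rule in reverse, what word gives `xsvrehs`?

tornado

Compare letters: m→q is +4, o→s is +4, l→p is +4 — a constant shift. It's a constant shift of +4 (ROT4).
Decoding xsvrehs: x−4=t, s−4=o, v−4=r, r−4=n, e−4=a, h−4=d, s−4=o.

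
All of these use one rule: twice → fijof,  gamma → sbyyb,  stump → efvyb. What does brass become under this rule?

The shift depends on letter class: consonant t→f is +12, but vowel i→j is +1. Two shifts are in play — +1 for a/e/i/o/u, +12 for every other letter.
On brass: b(cons)+12=n, r(cons)+12=d, a(vowel)+1=b, s(cons)+12=e, s(cons)+12=e.

ndbee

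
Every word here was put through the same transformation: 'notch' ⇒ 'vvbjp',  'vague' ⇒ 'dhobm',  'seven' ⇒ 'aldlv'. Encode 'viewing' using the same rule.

dpmdquo

Shifts by position in notch: pos 0: n→v (+8), pos 1: o→v (+7), pos 2: t→b (+8), pos 3: c→j (+7) — repeating every 2. A repeating key of period 2 is used — shifts +8, +7 over and over.
On viewing: v+8=d, i+7=p, e+8=m, w+7=d, i+8=q, n+7=u, g+8=o.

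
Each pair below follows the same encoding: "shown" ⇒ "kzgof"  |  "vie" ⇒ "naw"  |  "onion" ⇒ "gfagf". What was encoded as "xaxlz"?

Compare letters: s→k is +18, h→z is +18, o→g is +18 — a constant shift. This is a Caesar cipher with shift 18.
Decoding xaxlz: x−18=f, a−18=i, x−18=f, l−18=t, z−18=h.

fifth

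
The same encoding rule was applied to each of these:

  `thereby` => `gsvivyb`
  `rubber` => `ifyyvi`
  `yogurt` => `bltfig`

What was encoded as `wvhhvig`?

dessert

Each pair mirrors across the alphabet (t↔g, h↔s, e↔v): positions sum to 25. Letters are reflected about the middle of the alphabet (position → 25−position): Atbash.
Decoding wvhhvig: w↔d, v↔e, h↔s, h↔s, v↔e, i↔r, g↔t.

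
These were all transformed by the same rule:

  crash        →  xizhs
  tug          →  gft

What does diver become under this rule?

wrevi

This is the alphabet-reversal cipher (Atbash): a becomes z, b becomes y, etc.
On diver: d↔w, i↔r, v↔e, e↔v, r↔i.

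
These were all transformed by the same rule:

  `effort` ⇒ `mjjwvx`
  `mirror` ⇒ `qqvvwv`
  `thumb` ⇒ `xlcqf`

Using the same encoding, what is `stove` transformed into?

wxwzm

The rule splits by letter class: vowels +8, consonants +4.
Applying it to stove: s(cons)+4=w, t(cons)+4=x, o(vowel)+8=w, v(cons)+4=z, e(vowel)+8=m.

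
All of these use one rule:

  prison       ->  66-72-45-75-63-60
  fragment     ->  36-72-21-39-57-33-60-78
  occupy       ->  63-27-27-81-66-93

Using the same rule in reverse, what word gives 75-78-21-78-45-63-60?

station

With a=1..z=26, the number is 3·pos + 18.
Reversing it on 75-78-21-78-45-63-60: 75→(75−18)÷3=19=s, 78→(78−18)÷3=20=t, 21→(21−18)÷3=1=a, 78→(78−18)÷3=20=t, 45→(45−18)÷3=9=i, 63→(63−18)÷3=15=o, 60→(60−18)÷3=14=n.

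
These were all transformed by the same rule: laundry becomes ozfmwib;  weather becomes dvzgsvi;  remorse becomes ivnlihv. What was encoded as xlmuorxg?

Each letter is replaced by its mirror in the alphabet: a↔z, b↔y, c↔x, and so on (the Atbash cipher).
Reversing it on xlmuorxg: x↔c, l↔o, m↔n, u↔f, o↔l, r↔i, x↔c, g↔t.

conflict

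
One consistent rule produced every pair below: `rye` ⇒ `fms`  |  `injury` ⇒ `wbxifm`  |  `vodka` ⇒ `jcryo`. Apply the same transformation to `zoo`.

ncc

Compare letters: r→f is +14, y→m is +14, e→s is +14 — a constant shift. It's a constant shift of +14 (ROT14).
On zoo: z+14=n, o+14=c, o+14=c.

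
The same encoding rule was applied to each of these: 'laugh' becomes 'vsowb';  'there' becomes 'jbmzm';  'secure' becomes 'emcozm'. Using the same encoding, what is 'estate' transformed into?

mejsjm

This is an affine cipher: with a=0,…,z=25, each position x becomes (5x+18) mod 26.
Applying it to estate: e(4)→5·4+18≡12=m; s(18)→5·18+18≡4=e; t(19)→5·19+18≡9=j; a(0)→5·0+18≡18=s; t(19)→5·19+18≡9=j; e(4)→5·4+18≡12=m (all mod 26).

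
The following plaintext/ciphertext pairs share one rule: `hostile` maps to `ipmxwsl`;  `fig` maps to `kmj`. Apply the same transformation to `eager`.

vikei

The output letters match the input read backwards, each shifted +4: hostile reversed is elitsoh. Read the word backwards and shift each letter +4.
Applying it to eager: reverse → regae; then shift: r+4=v, e+4=i, g+4=k, a+4=e, e+4=i.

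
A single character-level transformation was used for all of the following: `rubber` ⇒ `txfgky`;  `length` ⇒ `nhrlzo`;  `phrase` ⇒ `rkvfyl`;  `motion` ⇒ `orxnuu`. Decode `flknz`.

digit

In rubber: r→t is +2, u→x is +3, b→f is +4, b→g is +5 — the shift increases by 1 each position. The shift increases by 1 at each position, starting from +2: 2, 3, 4, ….
Decoding flknz: f−2=d, l−3=i, k−4=g, n−5=i, z−6=t.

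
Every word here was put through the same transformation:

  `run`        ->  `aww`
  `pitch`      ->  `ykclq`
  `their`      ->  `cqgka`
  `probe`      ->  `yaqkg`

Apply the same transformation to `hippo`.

Vowels shift forward by 2 and consonants shift forward by 9.
Applying it to hippo: h(cons)+9=q, i(vowel)+2=k, p(cons)+9=y, p(cons)+9=y, o(vowel)+2=q.

qkyyq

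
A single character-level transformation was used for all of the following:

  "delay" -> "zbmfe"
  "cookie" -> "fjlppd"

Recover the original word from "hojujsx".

writing

The output letters match the input read backwards, each shifted +1: delay reversed is yaled. Read the word backwards and shift each letter +1.
Decoding hojujsx: shift back: h−1=g, o−1=n, j−1=i, u−1=t, j−1=i, s−1=r, x−1=w → gnitirw; then reverse → writing.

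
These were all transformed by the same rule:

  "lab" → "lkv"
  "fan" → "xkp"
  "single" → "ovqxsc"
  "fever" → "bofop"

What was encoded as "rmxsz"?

pinch

The word is reversed, then every letter is shifted forward by 10.
Decoding rmxsz: shift back: r−10=h, m−10=c, x−10=n, s−10=i, z−10=p → hcnip; then reverse → pinch.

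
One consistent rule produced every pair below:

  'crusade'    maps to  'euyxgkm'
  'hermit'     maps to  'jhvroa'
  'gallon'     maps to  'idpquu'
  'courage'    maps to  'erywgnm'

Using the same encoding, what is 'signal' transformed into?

In crusade: c→e is +2, r→u is +3, u→y is +4, s→x is +5 — the shift increases by 1 each position. Each letter shifts forward by (position + 2), i.e. 2, 3, 4, … — the shift grows by one for each successive letter.
On signal: s+2=u, i+3=l, g+4=k, n+5=s, a+6=g, l+7=s.

ulksgs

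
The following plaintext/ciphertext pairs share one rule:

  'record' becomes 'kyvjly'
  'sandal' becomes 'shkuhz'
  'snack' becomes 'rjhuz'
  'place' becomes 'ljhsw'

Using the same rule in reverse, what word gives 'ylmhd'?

wafer

The output letters match the input read backwards, each shifted +7: record reversed is drocer. Read the word backwards and shift each letter +7.
Undoing it on ylmhd: shift back: y−7=r, l−7=e, m−7=f, h−7=a, d−7=w → refaw; then reverse → wafer.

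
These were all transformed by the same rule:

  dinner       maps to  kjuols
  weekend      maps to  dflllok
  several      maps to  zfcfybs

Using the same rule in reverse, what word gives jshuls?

Shifts by position in dinner: pos 0: d→k (+7), pos 1: i→j (+1), pos 2: n→u (+7), pos 3: n→o (+1) — repeating every 2. A repeating key of period 2 is used — shifts +7, +1 over and over.
Reversing it on jshuls: j−7=c, s−1=r, h−7=a, u−1=t, l−7=e, s−1=r.

crater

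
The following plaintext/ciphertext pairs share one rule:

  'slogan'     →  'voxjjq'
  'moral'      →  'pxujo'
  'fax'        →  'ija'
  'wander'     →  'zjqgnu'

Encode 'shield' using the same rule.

The shift depends on letter class: consonant s→v is +3, but vowel o→x is +9. Vowels shift forward by 9 and consonants shift forward by 3.
For shield: s(cons)+3=v, h(cons)+3=k, i(vowel)+9=r, e(vowel)+9=n, l(cons)+3=o, d(cons)+3=g.

vkrnog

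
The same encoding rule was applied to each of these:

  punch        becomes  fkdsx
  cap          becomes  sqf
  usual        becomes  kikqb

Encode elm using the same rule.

Compare letters: p→f is +16, u→k is +16, n→d is +16 — a constant shift. Each letter is shifted forward by 16 in the alphabet (a Caesar shift of +16).
Applying it to elm: e+16=u, l+16=b, m+16=c.

ubc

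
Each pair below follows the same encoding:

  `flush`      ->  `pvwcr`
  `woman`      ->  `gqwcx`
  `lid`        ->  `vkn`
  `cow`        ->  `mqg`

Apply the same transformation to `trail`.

The shift depends on letter class: consonant f→p is +10, but vowel u→w is +2. The rule splits by letter class: vowels +2, consonants +10.
For trail: t(cons)+10=d, r(cons)+10=b, a(vowel)+2=c, i(vowel)+2=k, l(cons)+10=v.

dbckv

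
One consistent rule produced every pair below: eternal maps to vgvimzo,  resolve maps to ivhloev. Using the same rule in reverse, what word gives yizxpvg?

bracket

Each pair mirrors across the alphabet (e↔v, t↔g, e↔v): positions sum to 25. Letters are reflected about the middle of the alphabet (position → 25−position): Atbash.
Reversing it on yizxpvg: y↔b, i↔r, z↔a, x↔c, p↔k, v↔e, g↔t.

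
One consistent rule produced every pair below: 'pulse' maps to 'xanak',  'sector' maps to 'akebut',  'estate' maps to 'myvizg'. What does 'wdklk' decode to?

oxide

It's a Vigenère-style cipher with numeric key [8,6,2]: position i shifts by key[i mod 3].
Decoding wdklk: w−8=o, d−6=x, k−2=i, l−8=d, k−6=e.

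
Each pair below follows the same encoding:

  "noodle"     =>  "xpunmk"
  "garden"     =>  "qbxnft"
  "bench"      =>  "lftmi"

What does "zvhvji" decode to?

public

The shifts repeat in a cycle of length 3: positions 0,1,… shift by +10, +1, +6, then the pattern repeats.
Undoing it on zvhvji: z−10=p, v−1=u, h−6=b, v−10=l, j−1=i, i−6=c.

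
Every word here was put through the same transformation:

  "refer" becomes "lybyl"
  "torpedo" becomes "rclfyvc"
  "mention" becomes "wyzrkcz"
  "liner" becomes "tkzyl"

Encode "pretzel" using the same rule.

flyrjyt

r(17)→l(11) and e(4)→y(24) fit y≡3x+12 (mod 26); the inverse of 3 mod 26 is 9. Each letter's alphabet position (a=0..z=25) is mapped through 3·x+12 mod 26 — an affine cipher.
On pretzel: p(15)→3·15+12≡5=f; r(17)→3·17+12≡11=l; e(4)→3·4+12≡24=y; t(19)→3·19+12≡17=r; z(25)→3·25+12≡9=j; e(4)→3·4+12≡24=y; l(11)→3·11+12≡19=t (all mod 26).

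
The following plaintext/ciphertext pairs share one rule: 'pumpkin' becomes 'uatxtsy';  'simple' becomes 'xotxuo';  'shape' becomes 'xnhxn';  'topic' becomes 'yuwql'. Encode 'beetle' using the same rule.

In pumpkin: p→u is +5, u→a is +6, m→t is +7, p→x is +8 — the shift increases by 1 each position. Letter i (0-indexed) is shifted by i+5, so successive shifts are 5, 6, 7, ….
For beetle: b+5=g, e+6=k, e+7=l, t+8=b, l+9=u, e+10=o.

gklbuo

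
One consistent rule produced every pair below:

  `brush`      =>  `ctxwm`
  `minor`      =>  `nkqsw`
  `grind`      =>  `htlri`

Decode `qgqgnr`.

pencil

In brush: b→c is +1, r→t is +2, u→x is +3, s→w is +4 — the shift increases by 1 each position. Letter i (0-indexed) is shifted by i+1, so successive shifts are 1, 2, 3, ….
Decoding qgqgnr: q−1=p, g−2=e, q−3=n, g−4=c, n−5=i, r−6=l.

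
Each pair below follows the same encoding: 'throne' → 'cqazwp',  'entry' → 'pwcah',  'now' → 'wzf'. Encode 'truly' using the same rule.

The shift depends on letter class: consonant t→c is +9, but vowel o→z is +11. The rule splits by letter class: vowels +11, consonants +9.
On truly: t(cons)+9=c, r(cons)+9=a, u(vowel)+11=f, l(cons)+9=u, y(cons)+9=h.

cafuh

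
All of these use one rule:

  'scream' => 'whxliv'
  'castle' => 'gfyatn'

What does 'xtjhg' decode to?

today

In scream: s→w is +4, c→h is +5, r→x is +6, e→l is +7 — the shift increases by 1 each position. Letter i (0-indexed) is shifted by i+4, so successive shifts are 4, 5, 6, ….
Undoing it on xtjhg: x−4=t, t−5=o, j−6=d, h−7=a, g−8=y.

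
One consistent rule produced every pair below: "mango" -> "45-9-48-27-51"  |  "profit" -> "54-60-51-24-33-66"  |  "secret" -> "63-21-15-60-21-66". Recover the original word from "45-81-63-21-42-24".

m(#13)→45 and a(#1)→9: differences scale by 3, so n = 3·pos + 6. The formula is n = 3×(alphabet index, a=1) + 6.
Decoding 45-81-63-21-42-24: 45→(45−6)÷3=13=m, 81→(81−6)÷3=25=y, 63→(63−6)÷3=19=s, 21→(21−6)÷3=5=e, 42→(42−6)÷3=12=l, 24→(24−6)÷3=6=f.

myself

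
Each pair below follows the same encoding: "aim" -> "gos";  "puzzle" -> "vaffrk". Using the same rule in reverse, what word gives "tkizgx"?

nectar

Each letter is shifted forward by 6 in the alphabet (a Caesar shift of +6).
Reversing it on tkizgx: t−6=n, k−6=e, i−6=c, z−6=t, g−6=a, x−6=r.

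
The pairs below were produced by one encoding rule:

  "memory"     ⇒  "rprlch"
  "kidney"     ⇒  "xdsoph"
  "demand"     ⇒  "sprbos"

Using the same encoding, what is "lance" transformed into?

m(12)→r(17) and e(4)→p(15) fit y≡23x+1 (mod 26); the inverse of 23 mod 26 is 17. Each letter's alphabet position (a=0..z=25) is mapped through 23·x+1 mod 26 — an affine cipher.
On lance: l(11)→23·11+1≡20=u; a(0)→23·0+1≡1=b; n(13)→23·13+1≡14=o; c(2)→23·2+1≡21=v; e(4)→23·4+1≡15=p (all mod 26).

ubovp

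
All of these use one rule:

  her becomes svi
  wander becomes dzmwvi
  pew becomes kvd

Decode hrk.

Letters are reflected about the middle of the alphabet (position → 25−position): Atbash.
Decoding hrk: h↔s, r↔i, k↔p.

sip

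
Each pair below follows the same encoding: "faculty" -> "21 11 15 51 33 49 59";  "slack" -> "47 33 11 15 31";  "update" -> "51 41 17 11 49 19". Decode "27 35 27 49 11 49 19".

imitate

f(#6)→21 and a(#1)→11: differences scale by 2, so n = 2·pos + 9. The formula is n = 2×(alphabet index, a=1) + 9.
Decoding 27 35 27 49 11 49 19: 27→(27−9)÷2=9=i, 35→(35−9)÷2=13=m, 27→(27−9)÷2=9=i, 49→(49−9)÷2=20=t, 11→(11−9)÷2=1=a, 49→(49−9)÷2=20=t, 19→(19−9)÷2=5=e.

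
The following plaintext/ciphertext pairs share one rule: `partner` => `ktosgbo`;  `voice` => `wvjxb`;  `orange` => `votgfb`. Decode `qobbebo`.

freezer

This is an affine cipher: with a=0,…,z=25, each position x becomes (15x+19) mod 26.
Reversing it on qobbebo: q(16)→7·(16−19)≡5=f; o(14)→7·(14−19)≡17=r; b(1)→7·(1−19)≡4=e; b(1)→7·(1−19)≡4=e; e(4)→7·(4−19)≡25=z; b(1)→7·(1−19)≡4=e; o(14)→7·(14−19)≡17=r (all mod 26).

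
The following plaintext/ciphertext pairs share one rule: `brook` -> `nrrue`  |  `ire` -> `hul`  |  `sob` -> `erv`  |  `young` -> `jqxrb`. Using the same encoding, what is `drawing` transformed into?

The output letters match the input read backwards, each shifted +3: brook reversed is koorb. Read the word backwards and shift each letter +3.
For drawing: reverse → gniward; then shift: g+3=j, n+3=q, i+3=l, w+3=z, a+3=d, r+3=u, d+3=g.

jqlzdug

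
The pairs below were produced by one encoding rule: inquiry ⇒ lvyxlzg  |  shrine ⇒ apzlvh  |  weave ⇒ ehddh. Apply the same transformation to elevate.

The shift depends on letter class: consonant n→v is +8, but vowel i→l is +3. The rule splits by letter class: vowels +3, consonants +8.
On elevate: e(vowel)+3=h, l(cons)+8=t, e(vowel)+3=h, v(cons)+8=d, a(vowel)+3=d, t(cons)+8=b, e(vowel)+3=h.

hthddbh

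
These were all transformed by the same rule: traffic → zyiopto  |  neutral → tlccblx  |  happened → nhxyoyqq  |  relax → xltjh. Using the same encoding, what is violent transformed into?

bpwuoyf

In traffic: t→z is +6, r→y is +7, a→i is +8, f→o is +9 — the shift increases by 1 each position. Letter i (0-indexed) is shifted by i+6, so successive shifts are 6, 7, 8, ….
Applying it to violent: v+6=b, i+7=p, o+8=w, l+9=u, e+10=o, n+11=y, t+12=f.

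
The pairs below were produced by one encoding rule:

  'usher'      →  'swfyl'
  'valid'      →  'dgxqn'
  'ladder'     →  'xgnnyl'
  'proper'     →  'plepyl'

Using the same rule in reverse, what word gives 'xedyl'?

u(20)→s(18) and s(18)→w(22) fit y≡11x+6 (mod 26); the inverse of 11 mod 26 is 19. Treating letters as 0–25, the rule is x ↦ 11x + 6 (mod 26).
Reversing it on xedyl: x(23)→19·(23−6)≡11=l; e(4)→19·(4−6)≡14=o; d(3)→19·(3−6)≡21=v; y(24)→19·(24−6)≡4=e; l(11)→19·(11−6)≡17=r (all mod 26).

lover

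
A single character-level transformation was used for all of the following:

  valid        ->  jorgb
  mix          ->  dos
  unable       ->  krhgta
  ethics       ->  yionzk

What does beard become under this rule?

The output letters match the input read backwards, each shifted +6: valid reversed is dilav. Two steps: reverse the string, then apply a Caesar shift of +6.
On beard: reverse → draeb; then shift: d+6=j, r+6=x, a+6=g, e+6=k, b+6=h.

jxgkh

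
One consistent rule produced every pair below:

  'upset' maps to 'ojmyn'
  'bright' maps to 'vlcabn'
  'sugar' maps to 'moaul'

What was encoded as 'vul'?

Compare letters: u→o is +20, p→j is +20, s→m is +20 — a constant shift. Each letter is shifted forward by 20 in the alphabet (a Caesar shift of +20).
Decoding vul: v−20=b, u−20=a, l−20=r.

bar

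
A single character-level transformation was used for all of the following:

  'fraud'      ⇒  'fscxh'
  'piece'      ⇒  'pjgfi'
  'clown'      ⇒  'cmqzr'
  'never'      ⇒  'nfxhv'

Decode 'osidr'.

organ

Letter i (0-indexed) is shifted by i+0, so successive shifts are 0, 1, 2, ….
Decoding osidr: o−0=o, s−1=r, i−2=g, d−3=a, r−4=n.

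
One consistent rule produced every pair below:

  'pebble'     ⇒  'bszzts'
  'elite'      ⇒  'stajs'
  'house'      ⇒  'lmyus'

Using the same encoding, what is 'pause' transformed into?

bkyus

Each letter's alphabet position (a=0..z=25) is mapped through 15·x+10 mod 26 — an affine cipher.
For pause: p(15)→15·15+10≡1=b; a(0)→15·0+10≡10=k; u(20)→15·20+10≡24=y; s(18)→15·18+10≡20=u; e(4)→15·4+10≡18=s (all mod 26).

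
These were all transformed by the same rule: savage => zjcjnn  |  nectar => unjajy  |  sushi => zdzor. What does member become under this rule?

tntiny

The shift depends on letter class: consonant s→z is +7, but vowel a→j is +9. Vowels shift forward by 9 and consonants shift forward by 7.
Applying it to member: m(cons)+7=t, e(vowel)+9=n, m(cons)+7=t, b(cons)+7=i, e(vowel)+9=n, r(cons)+7=y.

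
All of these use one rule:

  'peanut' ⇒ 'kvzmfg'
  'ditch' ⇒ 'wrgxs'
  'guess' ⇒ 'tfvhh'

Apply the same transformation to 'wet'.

Each pair mirrors across the alphabet (p↔k, e↔v, a↔z): positions sum to 25. Letters are reflected about the middle of the alphabet (position → 25−position): Atbash.
For wet: w↔d, e↔v, t↔g.

dvg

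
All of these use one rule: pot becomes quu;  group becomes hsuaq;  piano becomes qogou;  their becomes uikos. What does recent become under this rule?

skdkou

The shift depends on letter class: consonant p→q is +1, but vowel o→u is +6. The rule splits by letter class: vowels +6, consonants +1.
For recent: r(cons)+1=s, e(vowel)+6=k, c(cons)+1=d, e(vowel)+6=k, n(cons)+1=o, t(cons)+1=u.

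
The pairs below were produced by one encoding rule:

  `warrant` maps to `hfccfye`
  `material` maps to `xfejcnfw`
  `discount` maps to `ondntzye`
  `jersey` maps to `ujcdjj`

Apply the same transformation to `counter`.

ntzyejc

The shift depends on letter class: consonant w→h is +11, but vowel a→f is +5. Two shifts are in play — +5 for a/e/i/o/u, +11 for every other letter.
Applying it to counter: c(cons)+11=n, o(vowel)+5=t, u(vowel)+5=z, n(cons)+11=y, t(cons)+11=e, e(vowel)+5=j, r(cons)+11=c.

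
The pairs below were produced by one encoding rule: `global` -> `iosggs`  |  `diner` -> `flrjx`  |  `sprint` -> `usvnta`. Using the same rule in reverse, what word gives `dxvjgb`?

bureau

Letter i (0-indexed) is shifted by i+2, so successive shifts are 2, 3, 4, ….
Undoing it on dxvjgb: d−2=b, x−3=u, v−4=r, j−5=e, g−6=a, b−7=u.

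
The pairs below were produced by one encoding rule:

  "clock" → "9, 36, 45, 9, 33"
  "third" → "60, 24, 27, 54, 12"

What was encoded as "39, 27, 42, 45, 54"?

minor

c(#3)→9 and l(#12)→36: differences scale by 3, so n = 3·pos + 0. With a=1..z=26, the number is 3·pos.
Undoing it on 39, 27, 42, 45, 54: 39→(39−0)÷3=13=m, 27→(27−0)÷3=9=i, 42→(42−0)÷3=14=n, 45→(45−0)÷3=15=o, 54→(54−0)÷3=18=r.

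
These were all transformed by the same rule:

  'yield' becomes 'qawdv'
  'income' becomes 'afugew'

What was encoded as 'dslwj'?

Compare letters: y→q is +18, i→a is +18, e→w is +18 — a constant shift. Every letter moves 18 places later in the alphabet, wrapping around z→a.
Undoing it on dslwj: d−18=l, s−18=a, l−18=t, w−18=e, j−18=r.

later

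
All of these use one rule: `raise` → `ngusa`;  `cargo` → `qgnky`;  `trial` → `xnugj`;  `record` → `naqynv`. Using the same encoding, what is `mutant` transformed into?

r(17)→n(13) and a(0)→g(6) fit y≡5x+6 (mod 26); the inverse of 5 mod 26 is 21. This is an affine cipher: with a=0,…,z=25, each position x becomes (5x+6) mod 26.
Applying it to mutant: m(12)→5·12+6≡14=o; u(20)→5·20+6≡2=c; t(19)→5·19+6≡23=x; a(0)→5·0+6≡6=g; n(13)→5·13+6≡19=t; t(19)→5·19+6≡23=x (all mod 26).

ocxgtx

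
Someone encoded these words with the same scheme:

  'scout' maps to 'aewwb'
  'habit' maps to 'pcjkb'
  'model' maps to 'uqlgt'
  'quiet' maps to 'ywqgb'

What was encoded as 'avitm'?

Shifts by position in scout: pos 0: s→a (+8), pos 1: c→e (+2), pos 2: o→w (+8), pos 3: u→w (+2) — repeating every 2. The shifts repeat in a cycle of length 2: positions 0,1,… shift by +8, +2, then the pattern repeats.
Decoding avitm: a−8=s, v−2=t, i−8=a, t−2=r, m−8=e.

stare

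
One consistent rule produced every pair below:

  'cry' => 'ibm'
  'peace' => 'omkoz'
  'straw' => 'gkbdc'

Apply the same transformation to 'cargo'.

The word is reversed, then every letter is shifted forward by 10.
Applying it to cargo: reverse → ograc; then shift: o+10=y, g+10=q, r+10=b, a+10=k, c+10=m.

yqbkm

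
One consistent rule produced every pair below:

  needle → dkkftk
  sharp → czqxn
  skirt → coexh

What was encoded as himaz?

n(13)→d(3) and e(4)→k(10) fit y≡5x+16 (mod 26); the inverse of 5 mod 26 is 21. Treating letters as 0–25, the rule is x ↦ 5x + 16 (mod 26).
Decoding himaz: h(7)→21·(7−16)≡19=t; i(8)→21·(8−16)≡14=o; m(12)→21·(12−16)≡20=u; a(0)→21·(0−16)≡2=c; z(25)→21·(25−16)≡7=h (all mod 26).

touch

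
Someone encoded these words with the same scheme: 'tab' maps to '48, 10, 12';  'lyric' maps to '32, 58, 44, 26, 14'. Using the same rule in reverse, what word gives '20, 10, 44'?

far

t(#20)→48 and a(#1)→10: differences scale by 2, so n = 2·pos + 8. Each letter becomes 2×(its alphabet position, a=1..z=26) + 8.
Reversing it on 20, 10, 44: 20→(20−8)÷2=6=f, 10→(10−8)÷2=1=a, 44→(44−8)÷2=18=r.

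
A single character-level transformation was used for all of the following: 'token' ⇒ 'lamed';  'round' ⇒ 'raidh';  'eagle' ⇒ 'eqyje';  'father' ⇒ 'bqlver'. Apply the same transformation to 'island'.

sojqdh

t(19)→l(11) and o(14)→a(0) fit y≡23x+16 (mod 26); the inverse of 23 mod 26 is 17. This is an affine cipher: with a=0,…,z=25, each position x becomes (23x+16) mod 26.
On island: i(8)→23·8+16≡18=s; s(18)→23·18+16≡14=o; l(11)→23·11+16≡9=j; a(0)→23·0+16≡16=q; n(13)→23·13+16≡3=d; d(3)→23·3+16≡7=h (all mod 26).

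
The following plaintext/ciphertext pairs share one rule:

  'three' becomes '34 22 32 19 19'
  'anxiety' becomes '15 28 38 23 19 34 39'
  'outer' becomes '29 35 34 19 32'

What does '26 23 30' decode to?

Each letter is replaced by its alphabet position (a=1..z=26) + 14.
Decoding 26 23 30: 26→(26−14)÷1=12=l, 23→(23−14)÷1=9=i, 30→(30−14)÷1=16=p.

lip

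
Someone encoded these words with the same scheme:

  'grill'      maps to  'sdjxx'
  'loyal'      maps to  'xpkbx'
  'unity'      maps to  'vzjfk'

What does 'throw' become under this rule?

The shift depends on letter class: consonant g→s is +12, but vowel i→j is +1. The rule splits by letter class: vowels +1, consonants +12.
For throw: t(cons)+12=f, h(cons)+12=t, r(cons)+12=d, o(vowel)+1=p, w(cons)+12=i.

ftdpi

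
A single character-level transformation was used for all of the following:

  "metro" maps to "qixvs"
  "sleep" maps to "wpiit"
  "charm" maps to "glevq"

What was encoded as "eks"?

ago

Every letter moves 4 places later in the alphabet, wrapping around z→a.
Undoing it on eks: e−4=a, k−4=g, s−4=o.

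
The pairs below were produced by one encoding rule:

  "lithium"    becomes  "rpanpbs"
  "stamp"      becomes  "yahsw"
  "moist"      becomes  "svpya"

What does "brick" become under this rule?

Shifts by position in lithium: pos 0: l→r (+6), pos 1: i→p (+7), pos 2: t→a (+7), pos 3: h→n (+6), pos 4: i→p (+7), pos 5: u→b (+7) — repeating every 3. The shifts repeat in a cycle of length 3: positions 0,1,… shift by +6, +7, +7, then the pattern repeats.
On brick: b+6=h, r+7=y, i+7=p, c+6=i, k+7=r.

hypir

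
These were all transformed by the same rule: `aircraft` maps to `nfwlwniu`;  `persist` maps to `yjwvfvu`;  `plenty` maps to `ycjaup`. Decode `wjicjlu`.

reflect

a(0)→n(13) and i(8)→f(5) fit y≡25x+13 (mod 26); the inverse of 25 mod 26 is 25. This is an affine cipher: with a=0,…,z=25, each position x becomes (25x+13) mod 26.
Reversing it on wjicjlu: w(22)→25·(22−13)≡17=r; j(9)→25·(9−13)≡4=e; i(8)→25·(8−13)≡5=f; c(2)→25·(2−13)≡11=l; j(9)→25·(9−13)≡4=e; l(11)→25·(11−13)≡2=c; u(20)→25·(20−13)≡19=t (all mod 26).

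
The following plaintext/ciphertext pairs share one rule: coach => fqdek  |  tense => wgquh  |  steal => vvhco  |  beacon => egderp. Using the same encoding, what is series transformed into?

Shifts by position in coach: pos 0: c→f (+3), pos 1: o→q (+2), pos 2: a→d (+3), pos 3: c→e (+2) — repeating every 2. The shifts repeat in a cycle of length 2: positions 0,1,… shift by +3, +2, then the pattern repeats.
Applying it to series: s+3=v, e+2=g, r+3=u, i+2=k, e+3=h, s+2=u.

vgukhu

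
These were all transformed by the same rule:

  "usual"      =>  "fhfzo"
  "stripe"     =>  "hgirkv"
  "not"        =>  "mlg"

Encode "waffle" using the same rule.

dzuuov

Each letter is replaced by its mirror in the alphabet: a↔z, b↔y, c↔x, and so on (the Atbash cipher).
On waffle: w↔d, a↔z, f↔u, f↔u, l↔o, e↔v.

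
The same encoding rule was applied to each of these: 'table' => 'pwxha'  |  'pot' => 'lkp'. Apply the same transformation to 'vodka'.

rkzgw

Compare letters: t→p is +22, a→w is +22, b→x is +22 — a constant shift. It's a constant shift of +22 (ROT22).
Applying it to vodka: v+22=r, o+22=k, d+22=z, k+22=g, a+22=w.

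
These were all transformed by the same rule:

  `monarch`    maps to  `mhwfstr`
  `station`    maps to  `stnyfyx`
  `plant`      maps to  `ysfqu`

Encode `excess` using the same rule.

The output letters match the input read backwards, each shifted +5: monarch reversed is hcranom. Read the word backwards and shift each letter +5.
Applying it to excess: reverse → ssecxe; then shift: s+5=x, s+5=x, e+5=j, c+5=h, x+5=c, e+5=j.

xxjhcj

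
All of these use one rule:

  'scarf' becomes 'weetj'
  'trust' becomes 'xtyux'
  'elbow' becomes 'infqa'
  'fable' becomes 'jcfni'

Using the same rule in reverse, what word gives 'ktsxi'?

The shifts repeat in a cycle of length 2: positions 0,1,… shift by +4, +2, then the pattern repeats.
Reversing it on ktsxi: k−4=g, t−2=r, s−4=o, x−2=v, i−4=e.

grove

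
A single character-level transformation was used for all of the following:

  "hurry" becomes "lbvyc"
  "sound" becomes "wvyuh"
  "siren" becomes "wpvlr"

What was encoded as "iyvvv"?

error

A repeating key of period 2 is used — shifts +4, +7 over and over.
Undoing it on iyvvv: i−4=e, y−7=r, v−4=r, v−7=o, v−4=r.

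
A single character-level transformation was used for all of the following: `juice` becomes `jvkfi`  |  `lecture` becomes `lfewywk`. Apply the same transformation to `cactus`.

The shift increases by 1 at each position, starting from +0: 0, 1, 2, ….
Applying it to cactus: c+0=c, a+1=b, c+2=e, t+3=w, u+4=y, s+5=x.

cbewyx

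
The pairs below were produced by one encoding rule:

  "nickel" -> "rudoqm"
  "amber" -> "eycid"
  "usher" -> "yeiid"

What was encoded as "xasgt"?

torch

Shifts by position in nickel: pos 0: n→r (+4), pos 1: i→u (+12), pos 2: c→d (+1), pos 3: k→o (+4), pos 4: e→q (+12), pos 5: l→m (+1) — repeating every 3. It's a Vigenère-style cipher with numeric key [4,12,1]: position i shifts by key[i mod 3].
Decoding xasgt: x−4=t, a−12=o, s−1=r, g−4=c, t−12=h.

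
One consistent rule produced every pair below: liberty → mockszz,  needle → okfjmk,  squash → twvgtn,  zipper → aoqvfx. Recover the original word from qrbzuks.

platter

A repeating key of period 2 is used — shifts +1, +6 over and over.
Undoing it on qrbzuks: q−1=p, r−6=l, b−1=a, z−6=t, u−1=t, k−6=e, s−1=r.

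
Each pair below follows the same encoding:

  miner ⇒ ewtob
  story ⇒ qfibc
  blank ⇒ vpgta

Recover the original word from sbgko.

grace

m(12)→e(4) and i(8)→w(22) fit y≡15x+6 (mod 26); the inverse of 15 mod 26 is 7. Treating letters as 0–25, the rule is x ↦ 15x + 6 (mod 26).
Decoding sbgko: s(18)→7·(18−6)≡6=g; b(1)→7·(1−6)≡17=r; g(6)→7·(6−6)≡0=a; k(10)→7·(10−6)≡2=c; o(14)→7·(14−6)≡4=e (all mod 26).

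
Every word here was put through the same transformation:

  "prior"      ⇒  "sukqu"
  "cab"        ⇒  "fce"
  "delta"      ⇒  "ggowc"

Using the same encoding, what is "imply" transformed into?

The shift depends on letter class: consonant p→s is +3, but vowel i→k is +2. The rule splits by letter class: vowels +2, consonants +3.
On imply: i(vowel)+2=k, m(cons)+3=p, p(cons)+3=s, l(cons)+3=o, y(cons)+3=b.

kpsob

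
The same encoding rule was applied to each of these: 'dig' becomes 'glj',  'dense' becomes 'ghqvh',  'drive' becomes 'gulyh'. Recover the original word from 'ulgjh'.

ridge

Each letter is shifted forward by 3 in the alphabet (a Caesar shift of +3).
Decoding ulgjh: u−3=r, l−3=i, g−3=d, j−3=g, h−3=e.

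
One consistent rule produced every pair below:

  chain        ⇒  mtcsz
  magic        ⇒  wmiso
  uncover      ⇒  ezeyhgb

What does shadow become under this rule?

ctcnay

Shifts by position in chain: pos 0: c→m (+10), pos 1: h→t (+12), pos 2: a→c (+2), pos 3: i→s (+10), pos 4: n→z (+12) — repeating every 3. A repeating key of period 3 is used — shifts +10, +12, +2 over and over.
For shadow: s+10=c, h+12=t, a+2=c, d+10=n, o+12=a, w+2=y.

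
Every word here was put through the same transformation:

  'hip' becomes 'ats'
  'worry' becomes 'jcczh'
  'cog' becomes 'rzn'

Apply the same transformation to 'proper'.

cpazca

The output letters match the input read backwards, each shifted +11: hip reversed is pih. Two steps: reverse the string, then apply a Caesar shift of +11.
Applying it to proper: reverse → reporp; then shift: r+11=c, e+11=p, p+11=a, o+11=z, r+11=c, p+11=a.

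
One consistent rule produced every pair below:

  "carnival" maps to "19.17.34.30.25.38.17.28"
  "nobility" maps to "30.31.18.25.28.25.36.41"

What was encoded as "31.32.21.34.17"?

c is letter #3 and maps to 19: an offset of 16. The number is (letter's place in the alphabet, a=1) + 16.
Reversing it on 31.32.21.34.17: 31→(31−16)÷1=15=o, 32→(32−16)÷1=16=p, 21→(21−16)÷1=5=e, 34→(34−16)÷1=18=r, 17→(17−16)÷1=1=a.

opera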